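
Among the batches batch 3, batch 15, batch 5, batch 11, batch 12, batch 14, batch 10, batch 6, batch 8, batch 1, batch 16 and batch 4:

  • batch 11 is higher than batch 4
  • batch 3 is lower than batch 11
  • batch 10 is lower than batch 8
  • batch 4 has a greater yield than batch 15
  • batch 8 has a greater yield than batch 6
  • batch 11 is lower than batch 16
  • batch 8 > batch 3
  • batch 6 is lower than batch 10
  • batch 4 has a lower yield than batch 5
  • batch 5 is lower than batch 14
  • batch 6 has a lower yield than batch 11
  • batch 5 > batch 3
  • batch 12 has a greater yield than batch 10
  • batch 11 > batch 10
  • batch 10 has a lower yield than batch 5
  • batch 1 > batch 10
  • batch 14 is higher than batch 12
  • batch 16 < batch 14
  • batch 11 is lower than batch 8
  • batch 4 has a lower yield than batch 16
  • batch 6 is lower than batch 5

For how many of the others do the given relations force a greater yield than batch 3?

5

From batch 3 the given relations immediately reach batch 5, batch 11, batch 8.
From those, batch 16, batch 14 — 5 in total.
No other element is forced above batch 3 by the given relations, so the count is 5.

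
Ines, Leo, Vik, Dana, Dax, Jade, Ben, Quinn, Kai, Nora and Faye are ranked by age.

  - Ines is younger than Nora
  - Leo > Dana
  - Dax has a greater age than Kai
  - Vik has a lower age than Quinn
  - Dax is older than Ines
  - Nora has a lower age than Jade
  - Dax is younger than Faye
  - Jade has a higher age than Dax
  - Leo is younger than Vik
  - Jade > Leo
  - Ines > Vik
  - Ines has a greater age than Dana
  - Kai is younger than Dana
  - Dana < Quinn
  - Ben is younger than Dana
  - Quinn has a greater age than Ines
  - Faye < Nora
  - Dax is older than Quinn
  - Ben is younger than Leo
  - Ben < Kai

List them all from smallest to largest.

Nothing is placed below Ben, so it is least; from there Ben < Kai; Kai < Dana; Dana < Leo; Leo < Vik; Vik < Ines; Ines < Quinn; Quinn < Dax; Dax < Faye; Faye < Nora; Nora < Jade, each given directly.

Ben < Kai < Dana < Leo < Vik < Ines < Quinn < Dax < Faye < Nora < Jade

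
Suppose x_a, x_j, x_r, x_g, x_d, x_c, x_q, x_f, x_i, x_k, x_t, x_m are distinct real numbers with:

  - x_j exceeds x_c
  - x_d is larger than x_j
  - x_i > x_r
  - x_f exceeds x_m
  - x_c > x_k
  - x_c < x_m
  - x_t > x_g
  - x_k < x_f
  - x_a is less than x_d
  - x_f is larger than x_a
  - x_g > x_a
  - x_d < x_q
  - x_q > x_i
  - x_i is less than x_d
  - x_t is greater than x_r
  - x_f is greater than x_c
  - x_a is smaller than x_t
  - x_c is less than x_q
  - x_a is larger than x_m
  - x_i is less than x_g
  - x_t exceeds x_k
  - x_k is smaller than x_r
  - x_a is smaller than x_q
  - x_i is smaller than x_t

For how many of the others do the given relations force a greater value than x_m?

6

Directly above x_m: x_a, x_f.
One step further: x_g, x_d, x_t, x_q (6 so far).
Nothing else is reachable above x_m; 6 in all.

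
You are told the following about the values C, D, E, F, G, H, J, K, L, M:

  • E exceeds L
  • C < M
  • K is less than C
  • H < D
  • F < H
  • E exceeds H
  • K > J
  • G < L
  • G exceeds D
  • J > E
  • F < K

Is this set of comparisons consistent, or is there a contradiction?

Every relation is compatible with F < H < D < G < L < E < J < K < C < M; the set is consistent.

consistent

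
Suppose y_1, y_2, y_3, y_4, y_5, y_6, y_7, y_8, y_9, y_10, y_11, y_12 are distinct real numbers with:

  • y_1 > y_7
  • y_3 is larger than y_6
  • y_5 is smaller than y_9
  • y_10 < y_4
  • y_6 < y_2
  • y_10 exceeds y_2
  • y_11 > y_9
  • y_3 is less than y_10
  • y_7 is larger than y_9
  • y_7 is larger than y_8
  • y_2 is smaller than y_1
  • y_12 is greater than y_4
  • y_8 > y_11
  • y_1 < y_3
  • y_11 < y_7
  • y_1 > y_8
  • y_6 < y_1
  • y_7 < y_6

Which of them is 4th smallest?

Chaining the given pairs: y_5 < y_9 < y_11 < y_8 < y_7 < y_6 < y_2 < y_1 < y_3 < y_10 < y_4 < y_12.
The 4th smallest is y_8.

y_8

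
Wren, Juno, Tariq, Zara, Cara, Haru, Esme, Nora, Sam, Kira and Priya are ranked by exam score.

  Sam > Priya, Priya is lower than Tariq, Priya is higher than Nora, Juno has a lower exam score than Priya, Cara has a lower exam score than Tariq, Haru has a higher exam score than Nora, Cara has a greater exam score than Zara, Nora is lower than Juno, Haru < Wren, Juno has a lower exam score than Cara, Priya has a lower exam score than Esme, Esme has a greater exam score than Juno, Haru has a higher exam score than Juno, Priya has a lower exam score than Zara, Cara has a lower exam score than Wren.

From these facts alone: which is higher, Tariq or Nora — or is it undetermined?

Following the relations from Nora: Nora < Juno < Priya < Zara < Cara < Tariq.
So Tariq is higher.

Tariq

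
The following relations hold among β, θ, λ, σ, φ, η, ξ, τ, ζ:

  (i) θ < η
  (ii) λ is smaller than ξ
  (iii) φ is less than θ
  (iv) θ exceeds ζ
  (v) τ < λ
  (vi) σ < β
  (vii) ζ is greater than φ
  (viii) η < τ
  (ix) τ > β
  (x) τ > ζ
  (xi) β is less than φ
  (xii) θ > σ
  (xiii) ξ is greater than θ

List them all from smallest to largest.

σ < β < φ < ζ < θ < η < τ < λ < ξ

Each adjacent pair is fixed by a given relation: σ < β; β < φ; φ < ζ; ζ < θ; θ < η; η < τ; τ < λ; λ < ξ. Chaining them end to end gives the full order.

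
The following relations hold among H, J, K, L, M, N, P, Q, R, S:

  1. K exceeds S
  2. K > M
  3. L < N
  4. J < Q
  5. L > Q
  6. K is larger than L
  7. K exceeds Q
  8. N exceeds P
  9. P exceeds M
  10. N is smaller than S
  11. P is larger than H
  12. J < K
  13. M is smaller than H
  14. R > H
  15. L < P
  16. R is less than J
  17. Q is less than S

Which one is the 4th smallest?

J

Piecing the relations together gives one ordering: M < H < R < J < Q < L < P < N < S < K.
Counting 4 from the smallest end gives J.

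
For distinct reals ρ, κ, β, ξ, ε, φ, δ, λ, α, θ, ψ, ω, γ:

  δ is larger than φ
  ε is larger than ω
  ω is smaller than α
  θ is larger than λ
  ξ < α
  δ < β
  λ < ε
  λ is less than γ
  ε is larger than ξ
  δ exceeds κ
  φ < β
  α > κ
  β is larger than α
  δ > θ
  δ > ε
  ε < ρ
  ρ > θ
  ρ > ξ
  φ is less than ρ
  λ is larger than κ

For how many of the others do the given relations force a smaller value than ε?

From ε the given relations immediately reach ξ, λ, ω.
From those, κ — 4 in total.
Nothing else is reachable below ε; 4 in all.

4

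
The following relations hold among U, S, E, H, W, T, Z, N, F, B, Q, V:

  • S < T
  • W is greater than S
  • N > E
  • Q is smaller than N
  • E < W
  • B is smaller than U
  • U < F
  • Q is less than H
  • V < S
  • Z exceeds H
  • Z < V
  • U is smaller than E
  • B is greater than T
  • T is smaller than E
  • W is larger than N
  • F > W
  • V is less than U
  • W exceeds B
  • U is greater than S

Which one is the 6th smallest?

T

Piecing the relations together gives one ordering: Q < H < Z < V < S < T < B < U < E < N < W < F.
Counting 6 from the smallest end gives T.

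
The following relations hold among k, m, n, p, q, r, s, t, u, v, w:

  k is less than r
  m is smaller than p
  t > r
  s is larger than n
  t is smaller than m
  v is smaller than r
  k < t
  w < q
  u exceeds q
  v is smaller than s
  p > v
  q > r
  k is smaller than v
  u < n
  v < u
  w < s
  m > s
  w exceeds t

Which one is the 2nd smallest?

v

Piecing the relations together gives one ordering: k < v < r < t < w < q < u < n < s < m < p.
The 2nd smallest is v.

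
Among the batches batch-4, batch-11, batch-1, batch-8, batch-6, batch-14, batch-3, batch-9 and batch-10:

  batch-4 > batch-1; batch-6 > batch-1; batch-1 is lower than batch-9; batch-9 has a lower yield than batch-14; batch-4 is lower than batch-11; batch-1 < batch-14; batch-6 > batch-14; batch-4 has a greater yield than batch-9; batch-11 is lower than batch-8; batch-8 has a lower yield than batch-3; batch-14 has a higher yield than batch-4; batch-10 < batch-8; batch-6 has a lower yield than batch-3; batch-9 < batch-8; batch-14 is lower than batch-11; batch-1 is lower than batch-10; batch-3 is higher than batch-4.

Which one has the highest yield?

batch-3

batch-1 is not greatest since batch-1 < batch-9; batch-9 is not greatest since batch-9 < batch-14; batch-10 is not greatest since batch-10 < batch-8; batch-4 is not greatest since batch-4 < batch-3; batch-14 is not greatest since batch-14 < batch-6; batch-11 is not greatest since batch-11 < batch-8; batch-8 is not greatest since batch-8 < batch-3; batch-6 is not greatest since batch-6 < batch-3.
Only batch-3 has nothing above it, so batch-3 is the highest yield.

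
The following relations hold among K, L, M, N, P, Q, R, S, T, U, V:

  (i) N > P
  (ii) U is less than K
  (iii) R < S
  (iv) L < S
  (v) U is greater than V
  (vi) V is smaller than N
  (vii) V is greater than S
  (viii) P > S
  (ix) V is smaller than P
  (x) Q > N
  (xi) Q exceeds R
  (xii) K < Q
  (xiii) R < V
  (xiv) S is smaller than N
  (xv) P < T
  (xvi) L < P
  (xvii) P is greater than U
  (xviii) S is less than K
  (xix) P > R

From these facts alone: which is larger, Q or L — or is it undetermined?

L < S and S < V give L < V.
Then V < U extends the chain to U.
With U < P: L < S < V < U < P.
With P < N: L < S < V < U < P < N.
Then N < Q extends the chain to Q.
So Q is larger.

Q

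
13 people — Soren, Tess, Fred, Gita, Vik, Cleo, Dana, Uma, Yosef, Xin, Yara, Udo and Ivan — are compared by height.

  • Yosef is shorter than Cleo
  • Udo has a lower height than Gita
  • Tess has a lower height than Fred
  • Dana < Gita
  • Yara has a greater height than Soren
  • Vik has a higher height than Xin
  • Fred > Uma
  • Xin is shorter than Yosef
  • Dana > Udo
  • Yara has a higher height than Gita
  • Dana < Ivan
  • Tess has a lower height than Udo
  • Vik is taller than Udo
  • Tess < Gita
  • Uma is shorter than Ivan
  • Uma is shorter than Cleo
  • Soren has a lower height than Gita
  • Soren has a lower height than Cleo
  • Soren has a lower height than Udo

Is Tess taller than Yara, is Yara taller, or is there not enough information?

Tess < Udo and Udo < Dana give Tess < Dana.
With Dana < Gita: Tess < Udo < Dana < Gita.
With Gita < Yara: Tess < Udo < Dana < Gita < Yara.
So Yara is taller.

Yara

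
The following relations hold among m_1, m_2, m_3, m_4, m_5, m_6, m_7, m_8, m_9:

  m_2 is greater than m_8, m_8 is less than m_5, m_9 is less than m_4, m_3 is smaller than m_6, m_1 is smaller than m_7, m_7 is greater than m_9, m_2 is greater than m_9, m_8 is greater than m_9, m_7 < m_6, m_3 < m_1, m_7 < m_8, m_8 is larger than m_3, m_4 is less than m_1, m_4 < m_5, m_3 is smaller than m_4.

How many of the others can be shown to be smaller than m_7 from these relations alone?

4

Directly below m_7: m_9, m_1.
One step further: m_3, m_4 (4 so far).
No other element is forced below m_7 by the given relations, so the count is 4.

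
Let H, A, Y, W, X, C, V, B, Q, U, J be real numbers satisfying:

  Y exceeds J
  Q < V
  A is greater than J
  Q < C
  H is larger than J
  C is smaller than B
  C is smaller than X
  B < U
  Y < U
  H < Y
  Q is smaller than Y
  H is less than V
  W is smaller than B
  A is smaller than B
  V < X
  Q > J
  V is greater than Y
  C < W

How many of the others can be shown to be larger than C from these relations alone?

4

Directly above C: X, W, B.
One step further: U (4 so far).
No other element is forced above C by the given relations, so the count is 4.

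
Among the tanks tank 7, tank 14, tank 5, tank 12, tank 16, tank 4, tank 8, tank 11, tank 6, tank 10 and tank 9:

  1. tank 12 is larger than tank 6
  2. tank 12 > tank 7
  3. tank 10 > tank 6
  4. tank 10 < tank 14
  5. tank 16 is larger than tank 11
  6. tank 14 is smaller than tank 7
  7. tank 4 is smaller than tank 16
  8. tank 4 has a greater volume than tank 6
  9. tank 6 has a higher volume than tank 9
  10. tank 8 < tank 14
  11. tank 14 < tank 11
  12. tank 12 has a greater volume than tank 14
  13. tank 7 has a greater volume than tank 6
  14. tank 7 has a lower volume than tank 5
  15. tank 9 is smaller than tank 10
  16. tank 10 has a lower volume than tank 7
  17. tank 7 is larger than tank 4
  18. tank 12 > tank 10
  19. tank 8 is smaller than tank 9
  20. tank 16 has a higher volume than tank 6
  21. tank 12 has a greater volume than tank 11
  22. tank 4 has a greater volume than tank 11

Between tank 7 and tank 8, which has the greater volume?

tank 7

tank 8 < tank 9 < tank 6 < tank 10 < tank 14 < tank 11 < tank 4 < tank 7, by transitivity through tank 9, tank 6, tank 10, tank 14, tank 11, tank 4.
So tank 8 < tank 7; tank 7 is the larger of the two.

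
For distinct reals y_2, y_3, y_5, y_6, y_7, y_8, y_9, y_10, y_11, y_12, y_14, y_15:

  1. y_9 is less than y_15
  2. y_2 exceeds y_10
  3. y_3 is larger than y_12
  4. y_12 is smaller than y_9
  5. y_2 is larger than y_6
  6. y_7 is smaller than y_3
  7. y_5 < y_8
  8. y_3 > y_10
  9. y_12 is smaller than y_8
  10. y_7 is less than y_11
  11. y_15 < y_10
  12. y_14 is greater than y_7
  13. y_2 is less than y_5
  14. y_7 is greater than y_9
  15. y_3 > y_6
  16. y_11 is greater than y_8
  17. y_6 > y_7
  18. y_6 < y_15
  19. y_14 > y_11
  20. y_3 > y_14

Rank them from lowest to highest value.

Each adjacent pair is fixed by a given relation: y_12 < y_9; y_9 < y_7; y_7 < y_6; y_6 < y_15; y_15 < y_10; y_10 < y_2; y_2 < y_5; y_5 < y_8; y_8 < y_11; y_11 < y_14; y_14 < y_3. Chaining them end to end gives the full order.

y_12 < y_9 < y_7 < y_6 < y_15 < y_10 < y_2 < y_5 < y_8 < y_11 < y_14 < y_3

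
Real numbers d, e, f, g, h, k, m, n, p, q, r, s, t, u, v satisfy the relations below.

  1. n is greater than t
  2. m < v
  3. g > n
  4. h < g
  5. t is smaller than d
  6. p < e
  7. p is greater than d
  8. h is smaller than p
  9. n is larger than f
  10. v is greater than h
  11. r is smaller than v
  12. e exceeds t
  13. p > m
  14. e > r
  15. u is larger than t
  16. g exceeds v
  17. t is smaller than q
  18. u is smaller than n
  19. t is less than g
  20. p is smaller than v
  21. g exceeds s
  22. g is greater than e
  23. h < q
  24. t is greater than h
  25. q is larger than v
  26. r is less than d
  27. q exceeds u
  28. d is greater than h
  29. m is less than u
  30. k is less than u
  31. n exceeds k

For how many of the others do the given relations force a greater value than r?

6

The elements the relations force above r are d, p, v, q, e, g — no chain reaches any other.
That is 6.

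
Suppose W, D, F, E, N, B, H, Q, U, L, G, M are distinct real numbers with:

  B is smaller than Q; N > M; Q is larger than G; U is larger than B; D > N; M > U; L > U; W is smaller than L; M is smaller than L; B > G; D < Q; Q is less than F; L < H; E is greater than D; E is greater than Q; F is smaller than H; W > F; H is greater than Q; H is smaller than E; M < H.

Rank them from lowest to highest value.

G < B < U < M < N < D < Q < F < W < L < H < E

Nothing is placed below G, so it is least; from there G < B; B < U; U < M; M < N; N < D; D < Q; Q < F; F < W; W < L; L < H; H < E, each given directly.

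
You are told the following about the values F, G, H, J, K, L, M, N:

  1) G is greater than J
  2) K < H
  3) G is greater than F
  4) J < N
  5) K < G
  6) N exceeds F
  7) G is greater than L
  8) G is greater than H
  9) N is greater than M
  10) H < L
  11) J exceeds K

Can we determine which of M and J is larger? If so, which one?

Following every chain through J: above J we get G, N; below J we get K.
M is not reached, and no chain runs the other way from M to J.
So the given relations leave the order of J and M undetermined.

undetermined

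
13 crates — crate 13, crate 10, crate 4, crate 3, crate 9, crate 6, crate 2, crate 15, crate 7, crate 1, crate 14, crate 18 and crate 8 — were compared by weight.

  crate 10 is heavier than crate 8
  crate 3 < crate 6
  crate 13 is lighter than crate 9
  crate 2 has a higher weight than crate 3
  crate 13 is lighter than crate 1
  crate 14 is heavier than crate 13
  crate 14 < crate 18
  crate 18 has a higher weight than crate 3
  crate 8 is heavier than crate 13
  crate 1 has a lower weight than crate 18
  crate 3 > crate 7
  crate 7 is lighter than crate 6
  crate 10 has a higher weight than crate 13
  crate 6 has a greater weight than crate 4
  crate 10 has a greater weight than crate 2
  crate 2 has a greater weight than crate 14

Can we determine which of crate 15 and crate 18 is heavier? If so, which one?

undetermined

Following every chain through crate 15: nothing is chained to crate 15.
crate 18 is not reached, and no chain runs the other way from crate 18 to crate 15.
So the given relations leave the order of crate 15 and crate 18 undetermined.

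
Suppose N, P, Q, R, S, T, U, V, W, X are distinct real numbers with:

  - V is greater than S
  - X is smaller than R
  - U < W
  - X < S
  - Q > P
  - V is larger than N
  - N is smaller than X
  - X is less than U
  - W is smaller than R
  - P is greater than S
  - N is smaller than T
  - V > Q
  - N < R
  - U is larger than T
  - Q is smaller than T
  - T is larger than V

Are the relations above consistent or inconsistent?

Every relation is compatible with N < X < S < P < Q < V < T < U < W < R; the set is consistent.

consistent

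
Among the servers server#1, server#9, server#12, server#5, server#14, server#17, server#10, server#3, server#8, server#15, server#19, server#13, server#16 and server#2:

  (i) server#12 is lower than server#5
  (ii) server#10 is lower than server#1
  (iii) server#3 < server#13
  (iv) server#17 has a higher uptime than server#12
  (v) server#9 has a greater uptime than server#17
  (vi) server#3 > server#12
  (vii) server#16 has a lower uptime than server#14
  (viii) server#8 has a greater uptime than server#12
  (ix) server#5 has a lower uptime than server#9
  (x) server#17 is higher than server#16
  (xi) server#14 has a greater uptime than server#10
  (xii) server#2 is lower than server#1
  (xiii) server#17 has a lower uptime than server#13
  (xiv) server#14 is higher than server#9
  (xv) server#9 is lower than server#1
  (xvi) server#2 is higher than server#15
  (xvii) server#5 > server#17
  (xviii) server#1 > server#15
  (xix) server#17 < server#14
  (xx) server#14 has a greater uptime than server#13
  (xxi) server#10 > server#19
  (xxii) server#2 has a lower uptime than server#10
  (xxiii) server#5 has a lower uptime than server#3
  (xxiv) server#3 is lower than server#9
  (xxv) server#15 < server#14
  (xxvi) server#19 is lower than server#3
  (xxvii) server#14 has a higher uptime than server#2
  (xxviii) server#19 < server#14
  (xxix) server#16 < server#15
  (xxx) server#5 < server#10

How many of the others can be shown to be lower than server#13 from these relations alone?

From server#13 the given relations immediately reach server#17, server#3.
From those, server#19, server#16, server#12, server#5 — 6 in total.
Nothing else is reachable below server#13; 6 in all.

6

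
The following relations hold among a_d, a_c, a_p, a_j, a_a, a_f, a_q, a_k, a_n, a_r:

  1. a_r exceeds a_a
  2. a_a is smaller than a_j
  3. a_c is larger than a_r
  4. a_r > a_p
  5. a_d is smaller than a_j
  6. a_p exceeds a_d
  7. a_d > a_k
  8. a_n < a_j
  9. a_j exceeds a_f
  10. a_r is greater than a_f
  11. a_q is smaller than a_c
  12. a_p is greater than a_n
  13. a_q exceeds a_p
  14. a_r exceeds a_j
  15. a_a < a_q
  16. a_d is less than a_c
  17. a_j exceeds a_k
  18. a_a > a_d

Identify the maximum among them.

a_k is not greatest since a_k < a_d; a_d is not greatest since a_d < a_j; a_n is not greatest since a_n < a_p; a_f is not greatest since a_f < a_r; a_a is not greatest since a_a < a_j; a_j is not greatest since a_j < a_r; a_p is not greatest since a_p < a_r; a_q is not greatest since a_q < a_c; a_r is not greatest since a_r < a_c.
Only a_c has nothing above it, so a_c is the maximum.

a_c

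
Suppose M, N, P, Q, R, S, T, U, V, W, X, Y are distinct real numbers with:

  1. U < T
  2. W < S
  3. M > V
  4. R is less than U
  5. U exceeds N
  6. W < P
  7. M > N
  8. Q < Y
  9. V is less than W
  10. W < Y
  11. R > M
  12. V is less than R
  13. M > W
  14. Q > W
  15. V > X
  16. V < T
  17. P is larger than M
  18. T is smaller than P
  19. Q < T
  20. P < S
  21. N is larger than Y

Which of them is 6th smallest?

Piecing the relations together gives one ordering: X < V < W < Q < Y < N < M < R < U < T < P < S.
Counting 6 from the smallest end gives N.

N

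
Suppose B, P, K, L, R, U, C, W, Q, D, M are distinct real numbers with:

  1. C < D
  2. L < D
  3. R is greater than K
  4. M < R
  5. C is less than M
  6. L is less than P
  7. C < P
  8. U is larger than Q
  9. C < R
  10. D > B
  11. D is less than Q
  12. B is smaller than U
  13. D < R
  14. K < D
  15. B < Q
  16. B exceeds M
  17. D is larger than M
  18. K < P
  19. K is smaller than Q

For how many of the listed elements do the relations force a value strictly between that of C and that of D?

2

Chaining upward from C reaches: M, P, B, R, Q, U.
Chaining downward from D reaches: K, M, L, B.
Strictly between C and D are those in both lists: M, B — 2 elements.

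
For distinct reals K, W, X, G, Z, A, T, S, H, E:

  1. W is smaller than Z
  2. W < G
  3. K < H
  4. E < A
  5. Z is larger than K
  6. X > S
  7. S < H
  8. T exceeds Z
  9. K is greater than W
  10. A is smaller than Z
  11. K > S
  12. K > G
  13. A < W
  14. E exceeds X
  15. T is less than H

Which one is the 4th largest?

K

The consecutive relations fix a unique order: S < X < E < A < W < G < K < Z < T < H.
The 4th largest is K.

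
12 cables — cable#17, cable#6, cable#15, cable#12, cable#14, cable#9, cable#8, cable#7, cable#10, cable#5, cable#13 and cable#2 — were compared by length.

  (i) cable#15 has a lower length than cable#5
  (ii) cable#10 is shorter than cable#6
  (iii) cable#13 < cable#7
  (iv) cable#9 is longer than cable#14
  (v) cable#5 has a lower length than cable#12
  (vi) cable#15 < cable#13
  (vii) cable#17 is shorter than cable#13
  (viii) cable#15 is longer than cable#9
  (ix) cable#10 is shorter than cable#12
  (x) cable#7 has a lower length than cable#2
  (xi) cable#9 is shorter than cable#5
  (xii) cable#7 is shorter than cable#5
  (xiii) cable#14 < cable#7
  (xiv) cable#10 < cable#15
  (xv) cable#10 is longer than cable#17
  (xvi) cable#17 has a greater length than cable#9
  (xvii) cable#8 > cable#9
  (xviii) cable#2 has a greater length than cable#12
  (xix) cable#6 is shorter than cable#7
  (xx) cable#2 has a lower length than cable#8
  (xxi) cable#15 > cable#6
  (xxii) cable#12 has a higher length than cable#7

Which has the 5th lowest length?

Piecing the relations together gives one ordering: cable#14 < cable#9 < cable#17 < cable#10 < cable#6 < cable#15 < cable#13 < cable#7 < cable#5 < cable#12 < cable#2 < cable#8.
Counting 5 from the smallest end gives cable#6.

cable#6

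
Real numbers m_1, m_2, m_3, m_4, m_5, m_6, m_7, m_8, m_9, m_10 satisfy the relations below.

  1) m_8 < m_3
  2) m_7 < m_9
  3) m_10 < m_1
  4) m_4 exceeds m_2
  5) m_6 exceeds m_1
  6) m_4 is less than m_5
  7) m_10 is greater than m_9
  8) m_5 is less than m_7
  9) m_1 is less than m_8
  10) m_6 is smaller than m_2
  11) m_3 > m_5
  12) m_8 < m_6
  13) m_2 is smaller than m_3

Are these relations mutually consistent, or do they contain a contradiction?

Chaining the given relations yields m_7 < m_9 < m_10 < m_1 < m_8 < m_6 < m_2 < m_4 < m_5, so m_7 < m_5. But one relation states m_5 < m_7. These cannot both hold.

inconsistent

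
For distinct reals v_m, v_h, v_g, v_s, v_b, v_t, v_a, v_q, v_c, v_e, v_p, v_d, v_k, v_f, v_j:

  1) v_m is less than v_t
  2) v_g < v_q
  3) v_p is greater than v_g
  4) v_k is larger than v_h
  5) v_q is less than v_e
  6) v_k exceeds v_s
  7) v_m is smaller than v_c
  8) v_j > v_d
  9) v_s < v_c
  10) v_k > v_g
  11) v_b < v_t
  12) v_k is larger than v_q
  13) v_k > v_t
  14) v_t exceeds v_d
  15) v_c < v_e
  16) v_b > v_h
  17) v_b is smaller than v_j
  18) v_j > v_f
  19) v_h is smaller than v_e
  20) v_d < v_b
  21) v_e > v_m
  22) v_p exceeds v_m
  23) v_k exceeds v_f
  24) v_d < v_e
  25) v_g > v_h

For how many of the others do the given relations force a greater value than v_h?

8

From v_h the given relations immediately reach v_g, v_b, v_k, v_e.
From those, v_p, v_t, v_q, v_j — 8 in total.
No other element is forced above v_h by the given relations, so the count is 8.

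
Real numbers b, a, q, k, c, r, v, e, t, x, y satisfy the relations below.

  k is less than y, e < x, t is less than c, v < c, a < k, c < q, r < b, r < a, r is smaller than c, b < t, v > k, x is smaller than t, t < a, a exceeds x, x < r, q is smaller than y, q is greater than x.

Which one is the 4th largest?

Chaining the given pairs: e < x < r < b < t < a < k < v < c < q < y.
Counting 4 from the largest end gives v.

v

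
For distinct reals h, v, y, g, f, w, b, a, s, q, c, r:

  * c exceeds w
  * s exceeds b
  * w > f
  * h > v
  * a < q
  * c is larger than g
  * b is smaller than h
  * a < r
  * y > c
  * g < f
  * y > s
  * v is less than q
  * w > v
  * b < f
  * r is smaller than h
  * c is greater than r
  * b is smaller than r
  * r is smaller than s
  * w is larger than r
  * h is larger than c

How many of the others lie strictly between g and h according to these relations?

Chaining upward from g reaches: f, w, c, y.
Chaining downward from h reaches: v, a, b, r, f, w, c.
Strictly between g and h are those in both lists: f, w, c — 3 elements.

3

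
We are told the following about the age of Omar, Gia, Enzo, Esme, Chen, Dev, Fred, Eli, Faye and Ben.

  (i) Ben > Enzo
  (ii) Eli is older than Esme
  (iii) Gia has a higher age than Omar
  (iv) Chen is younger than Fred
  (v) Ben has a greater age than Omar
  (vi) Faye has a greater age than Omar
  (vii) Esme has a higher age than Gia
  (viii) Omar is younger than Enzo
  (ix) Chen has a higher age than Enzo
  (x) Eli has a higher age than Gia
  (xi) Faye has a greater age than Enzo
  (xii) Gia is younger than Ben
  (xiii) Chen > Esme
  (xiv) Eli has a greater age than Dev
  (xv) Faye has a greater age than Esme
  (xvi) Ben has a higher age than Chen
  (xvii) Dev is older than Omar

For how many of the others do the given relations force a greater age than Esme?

5

Directly above Esme: Chen, Faye, Eli.
One step further: Ben, Fred (5 so far).
Nothing else is reachable above Esme; 5 in all.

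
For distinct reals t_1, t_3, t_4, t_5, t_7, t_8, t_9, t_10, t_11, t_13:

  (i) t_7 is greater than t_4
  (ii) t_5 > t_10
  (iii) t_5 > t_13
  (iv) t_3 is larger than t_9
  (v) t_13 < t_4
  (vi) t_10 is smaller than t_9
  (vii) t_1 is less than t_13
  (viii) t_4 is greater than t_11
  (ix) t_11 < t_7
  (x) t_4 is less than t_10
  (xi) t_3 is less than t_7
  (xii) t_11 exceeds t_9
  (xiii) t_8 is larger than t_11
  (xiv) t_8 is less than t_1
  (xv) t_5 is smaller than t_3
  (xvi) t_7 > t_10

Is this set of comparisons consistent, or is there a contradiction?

inconsistent

Chaining the given relations yields t_9 < t_11 < t_8 < t_1 < t_13 < t_4 < t_10, so t_9 < t_10. But one relation states t_10 < t_9. These cannot both hold.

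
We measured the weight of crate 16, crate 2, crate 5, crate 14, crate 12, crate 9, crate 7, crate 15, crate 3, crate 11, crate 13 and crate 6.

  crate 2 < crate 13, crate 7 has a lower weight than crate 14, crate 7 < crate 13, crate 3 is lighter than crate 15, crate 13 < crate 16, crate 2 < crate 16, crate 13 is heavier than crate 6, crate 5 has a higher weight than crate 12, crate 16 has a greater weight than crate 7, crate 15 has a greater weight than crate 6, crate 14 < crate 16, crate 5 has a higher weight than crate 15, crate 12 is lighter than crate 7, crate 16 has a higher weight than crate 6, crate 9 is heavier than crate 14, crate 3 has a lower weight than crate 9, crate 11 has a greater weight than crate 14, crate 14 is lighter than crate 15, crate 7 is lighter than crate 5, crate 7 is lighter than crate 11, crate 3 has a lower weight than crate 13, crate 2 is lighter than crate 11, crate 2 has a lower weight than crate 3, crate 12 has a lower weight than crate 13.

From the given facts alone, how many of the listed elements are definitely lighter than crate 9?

5

The elements the relations force below crate 9 are crate 12, crate 2, crate 3, crate 7, crate 14 — no chain reaches any other.
That is 5.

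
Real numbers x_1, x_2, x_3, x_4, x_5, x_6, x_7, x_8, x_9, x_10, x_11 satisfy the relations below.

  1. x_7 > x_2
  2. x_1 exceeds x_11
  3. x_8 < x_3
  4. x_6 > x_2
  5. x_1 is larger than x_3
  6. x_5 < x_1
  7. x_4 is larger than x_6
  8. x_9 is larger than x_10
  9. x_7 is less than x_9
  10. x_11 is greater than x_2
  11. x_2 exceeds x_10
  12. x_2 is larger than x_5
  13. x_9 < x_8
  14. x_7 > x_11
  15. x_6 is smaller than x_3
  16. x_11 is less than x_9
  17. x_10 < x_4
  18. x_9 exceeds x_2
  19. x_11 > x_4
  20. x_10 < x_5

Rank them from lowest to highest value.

Nothing is placed below x_10, so it is least; from there x_10 < x_5; x_5 < x_2; x_2 < x_6; x_6 < x_4; x_4 < x_11; x_11 < x_7; x_7 < x_9; x_9 < x_8; x_8 < x_3; x_3 < x_1, each given directly.

x_10 < x_5 < x_2 < x_6 < x_4 < x_11 < x_7 < x_9 < x_8 < x_3 < x_1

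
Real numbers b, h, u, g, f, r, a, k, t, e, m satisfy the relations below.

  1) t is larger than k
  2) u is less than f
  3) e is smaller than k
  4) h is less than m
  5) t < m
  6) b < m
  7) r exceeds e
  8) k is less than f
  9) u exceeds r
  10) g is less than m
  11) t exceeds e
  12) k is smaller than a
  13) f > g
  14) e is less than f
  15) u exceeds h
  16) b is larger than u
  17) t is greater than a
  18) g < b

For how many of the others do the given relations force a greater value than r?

4

Directly above r: u.
One step further: f, b (3 so far).
One step further: m (4 so far).
No other element is forced above r by the given relations, so the count is 4.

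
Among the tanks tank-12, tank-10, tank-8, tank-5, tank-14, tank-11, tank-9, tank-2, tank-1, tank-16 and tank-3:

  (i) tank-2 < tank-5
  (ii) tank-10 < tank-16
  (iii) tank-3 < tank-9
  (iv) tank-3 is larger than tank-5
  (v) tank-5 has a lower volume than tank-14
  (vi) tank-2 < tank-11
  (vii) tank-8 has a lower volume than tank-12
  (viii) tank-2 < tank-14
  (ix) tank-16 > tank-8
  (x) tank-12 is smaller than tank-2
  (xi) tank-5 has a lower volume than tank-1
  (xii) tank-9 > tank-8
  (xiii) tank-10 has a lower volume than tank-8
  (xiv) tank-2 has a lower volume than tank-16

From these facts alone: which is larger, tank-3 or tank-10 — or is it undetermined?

tank-10 < tank-8 < tank-12 < tank-2 < tank-5 < tank-3, by transitivity through tank-8, tank-12, tank-2, tank-5.
So tank-3 is larger.

tank-3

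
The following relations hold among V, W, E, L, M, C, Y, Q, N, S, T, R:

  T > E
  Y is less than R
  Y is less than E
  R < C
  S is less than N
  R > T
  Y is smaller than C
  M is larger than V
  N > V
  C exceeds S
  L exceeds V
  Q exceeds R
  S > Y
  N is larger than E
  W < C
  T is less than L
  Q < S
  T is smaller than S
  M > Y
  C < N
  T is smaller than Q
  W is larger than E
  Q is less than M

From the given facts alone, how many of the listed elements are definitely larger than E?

From E the given relations immediately reach T, W, N.
From those, R, Q, S, C, L — 8 in total.
From those, M — 9 in total.
No other element is forced above E by the given relations, so the count is 9.

9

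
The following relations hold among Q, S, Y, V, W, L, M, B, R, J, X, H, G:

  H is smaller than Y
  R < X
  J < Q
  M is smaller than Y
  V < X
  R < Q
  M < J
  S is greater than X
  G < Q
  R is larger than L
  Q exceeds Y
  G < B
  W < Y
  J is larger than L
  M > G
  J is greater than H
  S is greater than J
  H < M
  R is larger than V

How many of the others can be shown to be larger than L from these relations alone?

Directly above L: R, J.
One step further: X, Q, S (5 so far).
No other element is forced above L by the given relations, so the count is 5.

5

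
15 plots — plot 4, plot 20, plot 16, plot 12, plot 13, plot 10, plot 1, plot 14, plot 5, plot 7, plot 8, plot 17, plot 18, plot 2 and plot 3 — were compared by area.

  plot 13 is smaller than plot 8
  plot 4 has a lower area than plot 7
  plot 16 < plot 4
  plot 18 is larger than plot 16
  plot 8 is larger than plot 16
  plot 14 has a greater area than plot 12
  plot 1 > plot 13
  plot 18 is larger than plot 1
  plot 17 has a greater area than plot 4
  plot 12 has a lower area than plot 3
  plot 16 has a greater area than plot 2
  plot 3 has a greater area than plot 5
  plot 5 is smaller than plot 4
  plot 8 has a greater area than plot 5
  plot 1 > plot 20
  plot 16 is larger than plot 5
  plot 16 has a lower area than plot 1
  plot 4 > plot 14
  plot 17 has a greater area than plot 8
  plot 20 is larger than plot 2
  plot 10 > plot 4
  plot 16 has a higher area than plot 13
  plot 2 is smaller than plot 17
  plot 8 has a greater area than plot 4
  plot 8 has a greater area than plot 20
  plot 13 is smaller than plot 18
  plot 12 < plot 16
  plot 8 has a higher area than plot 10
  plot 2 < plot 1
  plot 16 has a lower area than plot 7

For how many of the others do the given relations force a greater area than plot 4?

From plot 4 the given relations immediately reach plot 10, plot 8, plot 17, plot 7.
Nothing else is reachable above plot 4; 4 in all.

4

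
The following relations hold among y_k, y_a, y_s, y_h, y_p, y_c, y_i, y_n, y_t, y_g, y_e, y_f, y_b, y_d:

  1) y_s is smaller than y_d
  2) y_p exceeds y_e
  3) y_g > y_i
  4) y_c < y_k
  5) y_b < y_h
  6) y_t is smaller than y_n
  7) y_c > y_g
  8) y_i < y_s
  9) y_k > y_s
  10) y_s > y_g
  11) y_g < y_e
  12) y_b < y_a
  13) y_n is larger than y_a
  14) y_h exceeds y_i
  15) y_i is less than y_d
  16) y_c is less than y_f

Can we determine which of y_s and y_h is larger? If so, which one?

Following every chain through y_s: above y_s we get y_d, y_k; below y_s we get y_i, y_g.
y_h is not reached, and no chain runs the other way from y_h to y_s.
So the given relations leave the order of y_s and y_h undetermined.

undetermined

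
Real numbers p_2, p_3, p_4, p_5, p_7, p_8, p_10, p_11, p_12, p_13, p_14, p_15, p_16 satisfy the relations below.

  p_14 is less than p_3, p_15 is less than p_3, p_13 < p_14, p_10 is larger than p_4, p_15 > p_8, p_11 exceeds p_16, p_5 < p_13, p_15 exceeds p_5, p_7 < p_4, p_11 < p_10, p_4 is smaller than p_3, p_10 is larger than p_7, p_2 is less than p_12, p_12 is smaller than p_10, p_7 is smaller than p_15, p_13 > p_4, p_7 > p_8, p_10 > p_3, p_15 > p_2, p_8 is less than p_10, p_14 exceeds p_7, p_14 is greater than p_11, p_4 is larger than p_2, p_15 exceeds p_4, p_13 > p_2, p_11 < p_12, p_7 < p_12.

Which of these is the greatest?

Chaining downward from p_10: directly below it, p_11, p_8, p_7, p_4, p_3, p_12; then p_16, p_2, p_15, p_14; then p_5, p_13.
That covers every other element, and nothing is given above p_10, so p_10 is the greatest.

p_10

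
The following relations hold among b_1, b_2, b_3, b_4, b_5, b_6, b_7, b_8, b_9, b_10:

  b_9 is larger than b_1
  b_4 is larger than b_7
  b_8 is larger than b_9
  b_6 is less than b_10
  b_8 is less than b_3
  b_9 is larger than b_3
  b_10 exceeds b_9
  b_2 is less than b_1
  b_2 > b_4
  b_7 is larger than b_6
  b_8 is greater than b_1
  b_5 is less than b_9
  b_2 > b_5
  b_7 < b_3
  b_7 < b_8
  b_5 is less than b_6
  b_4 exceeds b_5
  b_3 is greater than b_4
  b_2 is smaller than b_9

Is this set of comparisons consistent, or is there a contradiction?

inconsistent

Chaining the given relations yields b_8 < b_3 < b_9, so b_8 < b_9. But one relation states b_9 < b_8. These cannot both hold.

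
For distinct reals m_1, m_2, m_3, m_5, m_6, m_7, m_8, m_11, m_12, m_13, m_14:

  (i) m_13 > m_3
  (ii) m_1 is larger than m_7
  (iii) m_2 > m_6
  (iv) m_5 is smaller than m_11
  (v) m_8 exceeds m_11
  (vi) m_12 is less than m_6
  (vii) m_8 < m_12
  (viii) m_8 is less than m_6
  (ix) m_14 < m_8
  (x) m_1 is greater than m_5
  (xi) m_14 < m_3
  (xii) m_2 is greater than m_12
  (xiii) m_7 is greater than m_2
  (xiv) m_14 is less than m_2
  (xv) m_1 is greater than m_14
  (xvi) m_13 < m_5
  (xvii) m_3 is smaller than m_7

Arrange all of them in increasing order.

The consecutive links are each given: m_14 < m_3; m_3 < m_13; m_13 < m_5; m_5 < m_11; m_11 < m_8; m_8 < m_12; m_12 < m_6; m_6 < m_2; m_2 < m_7; m_7 < m_1.

m_14 < m_3 < m_13 < m_5 < m_11 < m_8 < m_12 < m_6 < m_2 < m_7 < m_1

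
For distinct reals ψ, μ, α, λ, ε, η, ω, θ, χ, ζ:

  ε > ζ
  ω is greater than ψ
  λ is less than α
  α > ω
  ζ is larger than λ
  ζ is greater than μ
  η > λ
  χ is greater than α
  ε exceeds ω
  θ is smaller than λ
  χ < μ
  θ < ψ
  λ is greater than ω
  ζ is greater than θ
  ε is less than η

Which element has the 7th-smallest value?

Piecing the relations together gives one ordering: θ < ψ < ω < λ < α < χ < μ < ζ < ε < η.
The 7th smallest is μ.

μ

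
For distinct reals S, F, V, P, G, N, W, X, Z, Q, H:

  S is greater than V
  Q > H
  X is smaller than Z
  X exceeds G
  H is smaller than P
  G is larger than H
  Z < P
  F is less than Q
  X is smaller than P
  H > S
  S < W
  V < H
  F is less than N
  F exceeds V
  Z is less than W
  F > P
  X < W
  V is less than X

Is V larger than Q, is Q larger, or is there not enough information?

Q

V < S and S < H give V < H.
With H < G: V < S < H < G.
With G < X: V < S < H < G < X.
With X < Z: V < S < H < G < X < Z.
With Z < P: V < S < H < G < X < Z < P.
With P < F: V < S < H < G < X < Z < P < F.
With F < Q: V < S < H < G < X < Z < P < F < Q.
So Q is larger.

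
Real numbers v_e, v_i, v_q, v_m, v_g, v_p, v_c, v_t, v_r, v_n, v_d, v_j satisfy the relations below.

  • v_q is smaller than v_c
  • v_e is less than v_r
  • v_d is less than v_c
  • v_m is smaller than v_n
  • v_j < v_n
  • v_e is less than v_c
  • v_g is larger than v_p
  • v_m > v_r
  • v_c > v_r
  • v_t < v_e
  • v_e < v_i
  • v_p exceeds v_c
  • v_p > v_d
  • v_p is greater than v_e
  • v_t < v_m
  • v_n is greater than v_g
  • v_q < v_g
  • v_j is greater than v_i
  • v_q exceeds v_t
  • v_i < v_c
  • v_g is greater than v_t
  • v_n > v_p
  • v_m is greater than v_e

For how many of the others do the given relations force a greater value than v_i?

5

The elements the relations force above v_i are v_j, v_c, v_p, v_g, v_n — no chain reaches any other.
That is 5.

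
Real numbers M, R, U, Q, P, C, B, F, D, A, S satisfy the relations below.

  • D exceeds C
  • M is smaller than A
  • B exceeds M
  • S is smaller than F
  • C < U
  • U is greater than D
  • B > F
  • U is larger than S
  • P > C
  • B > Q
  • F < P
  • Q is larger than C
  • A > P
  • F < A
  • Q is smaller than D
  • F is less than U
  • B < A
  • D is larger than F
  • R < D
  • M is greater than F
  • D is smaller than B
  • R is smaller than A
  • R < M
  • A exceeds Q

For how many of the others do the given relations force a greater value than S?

7

From S the given relations immediately reach F, U.
From those, D, M, P, B, A — 7 in total.
No other element is forced above S by the given relations, so the count is 7.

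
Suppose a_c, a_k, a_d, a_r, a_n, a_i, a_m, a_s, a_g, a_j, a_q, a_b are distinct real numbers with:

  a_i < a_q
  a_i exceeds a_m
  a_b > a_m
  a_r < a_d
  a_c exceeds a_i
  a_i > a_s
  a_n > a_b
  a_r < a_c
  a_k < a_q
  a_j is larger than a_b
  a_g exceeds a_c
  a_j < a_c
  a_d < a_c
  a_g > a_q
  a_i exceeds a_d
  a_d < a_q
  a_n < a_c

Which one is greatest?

Chaining downward from a_g: directly below it, a_q, a_c; then a_r, a_d, a_k, a_i, a_j, a_n; then a_s, a_m, a_b.
That covers every other element, and nothing is given above a_g, so a_g is the greatest.

a_g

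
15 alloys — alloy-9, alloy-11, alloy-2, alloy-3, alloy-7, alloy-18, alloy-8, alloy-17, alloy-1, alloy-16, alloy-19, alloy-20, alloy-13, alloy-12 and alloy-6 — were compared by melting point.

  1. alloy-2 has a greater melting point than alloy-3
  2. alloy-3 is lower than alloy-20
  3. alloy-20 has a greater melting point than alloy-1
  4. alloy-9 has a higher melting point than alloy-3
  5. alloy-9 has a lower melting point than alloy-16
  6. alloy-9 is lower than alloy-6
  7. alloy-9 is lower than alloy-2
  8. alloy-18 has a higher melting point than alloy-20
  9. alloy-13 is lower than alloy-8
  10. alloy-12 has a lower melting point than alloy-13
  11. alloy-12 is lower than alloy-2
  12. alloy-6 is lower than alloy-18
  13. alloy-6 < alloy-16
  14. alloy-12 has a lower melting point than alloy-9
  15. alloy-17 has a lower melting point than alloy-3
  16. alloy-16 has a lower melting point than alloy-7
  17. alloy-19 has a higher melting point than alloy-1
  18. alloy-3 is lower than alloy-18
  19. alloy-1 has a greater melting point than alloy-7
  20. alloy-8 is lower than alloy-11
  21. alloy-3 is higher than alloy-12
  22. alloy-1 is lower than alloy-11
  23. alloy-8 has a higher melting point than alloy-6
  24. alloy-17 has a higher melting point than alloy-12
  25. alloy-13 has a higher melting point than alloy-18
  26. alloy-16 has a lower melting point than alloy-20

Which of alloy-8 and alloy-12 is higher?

Link the given pairs in sequence: alloy-12 < alloy-17; alloy-17 < alloy-3; alloy-3 < alloy-9; alloy-9 < alloy-6; alloy-6 < alloy-16; alloy-16 < alloy-7; alloy-7 < alloy-1; alloy-1 < alloy-20; alloy-20 < alloy-18; alloy-18 < alloy-13; alloy-13 < alloy-8.
Together: alloy-12 < alloy-17 < alloy-3 < alloy-9 < alloy-6 < alloy-16 < alloy-7 < alloy-1 < alloy-20 < alloy-18 < alloy-13 < alloy-8.
So alloy-12 < alloy-8; alloy-8 is the higher of the two.

alloy-8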